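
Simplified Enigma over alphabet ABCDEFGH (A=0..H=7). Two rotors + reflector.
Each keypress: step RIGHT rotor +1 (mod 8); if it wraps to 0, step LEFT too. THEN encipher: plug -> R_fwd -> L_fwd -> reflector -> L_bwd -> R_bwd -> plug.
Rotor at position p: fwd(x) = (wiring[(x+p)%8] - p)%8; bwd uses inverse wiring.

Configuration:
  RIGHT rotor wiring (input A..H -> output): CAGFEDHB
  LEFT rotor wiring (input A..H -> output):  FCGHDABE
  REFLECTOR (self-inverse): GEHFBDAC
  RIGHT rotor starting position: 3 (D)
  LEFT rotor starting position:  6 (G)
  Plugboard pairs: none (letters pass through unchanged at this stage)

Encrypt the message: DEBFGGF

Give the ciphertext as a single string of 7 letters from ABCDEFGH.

Answer: CDHBFEB

Derivation:
Char 1 ('D'): step: R->4, L=6; D->plug->D->R->F->L->B->refl->E->L'->D->R'->C->plug->C
Char 2 ('E'): step: R->5, L=6; E->plug->E->R->D->L->E->refl->B->L'->F->R'->D->plug->D
Char 3 ('B'): step: R->6, L=6; B->plug->B->R->D->L->E->refl->B->L'->F->R'->H->plug->H
Char 4 ('F'): step: R->7, L=6; F->plug->F->R->F->L->B->refl->E->L'->D->R'->B->plug->B
Char 5 ('G'): step: R->0, L->7 (L advanced); G->plug->G->R->H->L->C->refl->H->L'->D->R'->F->plug->F
Char 6 ('G'): step: R->1, L=7; G->plug->G->R->A->L->F->refl->D->L'->C->R'->E->plug->E
Char 7 ('F'): step: R->2, L=7; F->plug->F->R->H->L->C->refl->H->L'->D->R'->B->plug->B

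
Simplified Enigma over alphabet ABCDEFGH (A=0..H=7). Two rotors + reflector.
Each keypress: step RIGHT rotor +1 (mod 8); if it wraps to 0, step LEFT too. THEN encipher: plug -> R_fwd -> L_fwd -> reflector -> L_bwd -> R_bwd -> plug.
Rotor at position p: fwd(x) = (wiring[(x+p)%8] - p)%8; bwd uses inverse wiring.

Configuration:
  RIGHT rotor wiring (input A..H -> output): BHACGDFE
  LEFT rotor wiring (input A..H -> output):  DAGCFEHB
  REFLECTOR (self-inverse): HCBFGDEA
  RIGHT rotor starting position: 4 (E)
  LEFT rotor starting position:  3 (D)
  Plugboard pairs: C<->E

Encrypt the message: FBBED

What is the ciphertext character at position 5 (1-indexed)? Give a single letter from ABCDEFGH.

Char 1 ('F'): step: R->5, L=3; F->plug->F->R->D->L->E->refl->G->L'->E->R'->D->plug->D
Char 2 ('B'): step: R->6, L=3; B->plug->B->R->G->L->F->refl->D->L'->H->R'->A->plug->A
Char 3 ('B'): step: R->7, L=3; B->plug->B->R->C->L->B->refl->C->L'->B->R'->D->plug->D
Char 4 ('E'): step: R->0, L->4 (L advanced); E->plug->C->R->A->L->B->refl->C->L'->G->R'->E->plug->C
Char 5 ('D'): step: R->1, L=4; D->plug->D->R->F->L->E->refl->G->L'->H->R'->B->plug->B

B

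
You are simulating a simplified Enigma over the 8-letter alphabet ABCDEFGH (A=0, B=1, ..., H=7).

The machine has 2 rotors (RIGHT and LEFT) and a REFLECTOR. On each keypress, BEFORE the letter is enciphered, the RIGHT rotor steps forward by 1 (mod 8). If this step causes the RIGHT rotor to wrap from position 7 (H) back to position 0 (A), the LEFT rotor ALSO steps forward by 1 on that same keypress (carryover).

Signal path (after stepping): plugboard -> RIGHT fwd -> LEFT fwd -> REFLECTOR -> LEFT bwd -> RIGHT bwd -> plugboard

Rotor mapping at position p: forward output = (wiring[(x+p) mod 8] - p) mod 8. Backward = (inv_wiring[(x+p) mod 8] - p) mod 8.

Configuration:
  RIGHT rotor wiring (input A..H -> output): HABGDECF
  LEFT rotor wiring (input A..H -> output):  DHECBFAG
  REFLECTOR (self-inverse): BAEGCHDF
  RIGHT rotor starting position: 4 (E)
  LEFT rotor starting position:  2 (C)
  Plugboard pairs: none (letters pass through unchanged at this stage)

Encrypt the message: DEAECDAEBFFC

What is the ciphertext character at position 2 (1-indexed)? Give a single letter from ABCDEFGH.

Char 1 ('D'): step: R->5, L=2; D->plug->D->R->C->L->H->refl->F->L'->H->R'->A->plug->A
Char 2 ('E'): step: R->6, L=2; E->plug->E->R->D->L->D->refl->G->L'->E->R'->A->plug->A

A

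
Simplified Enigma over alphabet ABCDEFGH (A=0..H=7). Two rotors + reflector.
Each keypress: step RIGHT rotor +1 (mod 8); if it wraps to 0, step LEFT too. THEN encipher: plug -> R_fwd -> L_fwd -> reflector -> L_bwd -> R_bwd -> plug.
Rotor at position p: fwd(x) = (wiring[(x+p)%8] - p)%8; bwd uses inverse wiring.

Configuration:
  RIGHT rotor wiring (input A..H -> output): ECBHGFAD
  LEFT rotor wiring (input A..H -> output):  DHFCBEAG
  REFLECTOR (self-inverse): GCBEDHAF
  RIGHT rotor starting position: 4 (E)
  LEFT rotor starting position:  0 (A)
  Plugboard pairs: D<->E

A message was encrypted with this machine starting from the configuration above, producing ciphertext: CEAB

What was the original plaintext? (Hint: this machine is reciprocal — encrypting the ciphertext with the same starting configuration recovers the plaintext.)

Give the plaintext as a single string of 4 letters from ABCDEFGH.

Answer: EDCE

Derivation:
Char 1 ('C'): step: R->5, L=0; C->plug->C->R->G->L->A->refl->G->L'->H->R'->D->plug->E
Char 2 ('E'): step: R->6, L=0; E->plug->D->R->E->L->B->refl->C->L'->D->R'->E->plug->D
Char 3 ('A'): step: R->7, L=0; A->plug->A->R->E->L->B->refl->C->L'->D->R'->C->plug->C
Char 4 ('B'): step: R->0, L->1 (L advanced); B->plug->B->R->C->L->B->refl->C->L'->H->R'->D->plug->E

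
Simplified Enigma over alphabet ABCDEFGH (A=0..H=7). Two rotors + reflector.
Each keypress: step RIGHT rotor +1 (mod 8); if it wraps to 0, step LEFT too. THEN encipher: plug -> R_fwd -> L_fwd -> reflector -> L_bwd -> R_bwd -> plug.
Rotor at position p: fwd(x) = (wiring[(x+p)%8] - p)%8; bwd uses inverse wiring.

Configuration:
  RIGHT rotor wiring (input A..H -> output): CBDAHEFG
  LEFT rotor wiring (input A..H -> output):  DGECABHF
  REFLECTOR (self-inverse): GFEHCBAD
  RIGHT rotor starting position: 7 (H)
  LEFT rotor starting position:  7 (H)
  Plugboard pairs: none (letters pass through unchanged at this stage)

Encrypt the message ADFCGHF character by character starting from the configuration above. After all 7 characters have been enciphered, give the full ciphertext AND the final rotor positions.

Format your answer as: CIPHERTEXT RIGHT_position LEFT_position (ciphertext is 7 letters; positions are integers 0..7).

Char 1 ('A'): step: R->0, L->0 (L advanced); A->plug->A->R->C->L->E->refl->C->L'->D->R'->C->plug->C
Char 2 ('D'): step: R->1, L=0; D->plug->D->R->G->L->H->refl->D->L'->A->R'->A->plug->A
Char 3 ('F'): step: R->2, L=0; F->plug->F->R->E->L->A->refl->G->L'->B->R'->A->plug->A
Char 4 ('C'): step: R->3, L=0; C->plug->C->R->B->L->G->refl->A->L'->E->R'->B->plug->B
Char 5 ('G'): step: R->4, L=0; G->plug->G->R->H->L->F->refl->B->L'->F->R'->F->plug->F
Char 6 ('H'): step: R->5, L=0; H->plug->H->R->C->L->E->refl->C->L'->D->R'->G->plug->G
Char 7 ('F'): step: R->6, L=0; F->plug->F->R->C->L->E->refl->C->L'->D->R'->D->plug->D
Final: ciphertext=CAABFGD, RIGHT=6, LEFT=0

Answer: CAABFGD 6 0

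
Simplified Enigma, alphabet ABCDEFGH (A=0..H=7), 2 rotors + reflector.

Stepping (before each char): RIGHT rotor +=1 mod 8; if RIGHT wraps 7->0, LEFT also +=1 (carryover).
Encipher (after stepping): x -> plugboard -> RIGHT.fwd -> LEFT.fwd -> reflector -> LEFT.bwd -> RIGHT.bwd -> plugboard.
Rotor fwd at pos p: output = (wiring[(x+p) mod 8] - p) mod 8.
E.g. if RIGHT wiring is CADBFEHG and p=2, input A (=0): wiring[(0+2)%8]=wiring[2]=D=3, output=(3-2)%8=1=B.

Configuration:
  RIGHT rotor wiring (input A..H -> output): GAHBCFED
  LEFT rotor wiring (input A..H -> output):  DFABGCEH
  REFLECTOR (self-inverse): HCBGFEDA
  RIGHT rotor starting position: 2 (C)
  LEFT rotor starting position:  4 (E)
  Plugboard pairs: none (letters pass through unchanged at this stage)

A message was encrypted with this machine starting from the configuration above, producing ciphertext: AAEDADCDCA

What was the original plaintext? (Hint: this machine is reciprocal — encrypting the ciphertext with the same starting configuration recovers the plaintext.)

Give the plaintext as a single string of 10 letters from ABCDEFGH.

Char 1 ('A'): step: R->3, L=4; A->plug->A->R->G->L->E->refl->F->L'->H->R'->B->plug->B
Char 2 ('A'): step: R->4, L=4; A->plug->A->R->G->L->E->refl->F->L'->H->R'->D->plug->D
Char 3 ('E'): step: R->5, L=4; E->plug->E->R->D->L->D->refl->G->L'->B->R'->D->plug->D
Char 4 ('D'): step: R->6, L=4; D->plug->D->R->C->L->A->refl->H->L'->E->R'->G->plug->G
Char 5 ('A'): step: R->7, L=4; A->plug->A->R->E->L->H->refl->A->L'->C->R'->E->plug->E
Char 6 ('D'): step: R->0, L->5 (L advanced); D->plug->D->R->B->L->H->refl->A->L'->E->R'->G->plug->G
Char 7 ('C'): step: R->1, L=5; C->plug->C->R->A->L->F->refl->E->L'->G->R'->B->plug->B
Char 8 ('D'): step: R->2, L=5; D->plug->D->R->D->L->G->refl->D->L'->F->R'->A->plug->A
Char 9 ('C'): step: R->3, L=5; C->plug->C->R->C->L->C->refl->B->L'->H->R'->B->plug->B
Char 10 ('A'): step: R->4, L=5; A->plug->A->R->G->L->E->refl->F->L'->A->R'->C->plug->C

Answer: BDDGEGBABC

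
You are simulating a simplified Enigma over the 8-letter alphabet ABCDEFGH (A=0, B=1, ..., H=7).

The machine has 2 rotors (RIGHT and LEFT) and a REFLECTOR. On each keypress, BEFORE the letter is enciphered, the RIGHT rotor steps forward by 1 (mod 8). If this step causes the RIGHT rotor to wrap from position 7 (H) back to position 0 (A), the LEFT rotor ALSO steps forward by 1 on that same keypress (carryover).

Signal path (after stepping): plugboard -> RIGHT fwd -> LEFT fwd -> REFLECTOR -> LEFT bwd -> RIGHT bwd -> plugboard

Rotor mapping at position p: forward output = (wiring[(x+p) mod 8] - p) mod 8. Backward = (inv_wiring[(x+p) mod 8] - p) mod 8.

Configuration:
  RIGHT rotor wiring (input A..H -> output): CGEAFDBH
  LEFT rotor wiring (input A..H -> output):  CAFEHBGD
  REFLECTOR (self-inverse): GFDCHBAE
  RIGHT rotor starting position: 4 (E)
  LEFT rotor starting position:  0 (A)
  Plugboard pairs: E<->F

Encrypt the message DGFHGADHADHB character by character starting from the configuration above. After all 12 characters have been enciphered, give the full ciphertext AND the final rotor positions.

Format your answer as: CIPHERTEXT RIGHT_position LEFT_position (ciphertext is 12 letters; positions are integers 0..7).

Char 1 ('D'): step: R->5, L=0; D->plug->D->R->F->L->B->refl->F->L'->C->R'->C->plug->C
Char 2 ('G'): step: R->6, L=0; G->plug->G->R->H->L->D->refl->C->L'->A->R'->D->plug->D
Char 3 ('F'): step: R->7, L=0; F->plug->E->R->B->L->A->refl->G->L'->G->R'->F->plug->E
Char 4 ('H'): step: R->0, L->1 (L advanced); H->plug->H->R->H->L->B->refl->F->L'->F->R'->E->plug->F
Char 5 ('G'): step: R->1, L=1; G->plug->G->R->G->L->C->refl->D->L'->C->R'->E->plug->F
Char 6 ('A'): step: R->2, L=1; A->plug->A->R->C->L->D->refl->C->L'->G->R'->B->plug->B
Char 7 ('D'): step: R->3, L=1; D->plug->D->R->G->L->C->refl->D->L'->C->R'->B->plug->B
Char 8 ('H'): step: R->4, L=1; H->plug->H->R->E->L->A->refl->G->L'->D->R'->D->plug->D
Char 9 ('A'): step: R->5, L=1; A->plug->A->R->G->L->C->refl->D->L'->C->R'->C->plug->C
Char 10 ('D'): step: R->6, L=1; D->plug->D->R->A->L->H->refl->E->L'->B->R'->B->plug->B
Char 11 ('H'): step: R->7, L=1; H->plug->H->R->C->L->D->refl->C->L'->G->R'->F->plug->E
Char 12 ('B'): step: R->0, L->2 (L advanced); B->plug->B->R->G->L->A->refl->G->L'->H->R'->H->plug->H
Final: ciphertext=CDEFFBBDCBEH, RIGHT=0, LEFT=2

Answer: CDEFFBBDCBEH 0 2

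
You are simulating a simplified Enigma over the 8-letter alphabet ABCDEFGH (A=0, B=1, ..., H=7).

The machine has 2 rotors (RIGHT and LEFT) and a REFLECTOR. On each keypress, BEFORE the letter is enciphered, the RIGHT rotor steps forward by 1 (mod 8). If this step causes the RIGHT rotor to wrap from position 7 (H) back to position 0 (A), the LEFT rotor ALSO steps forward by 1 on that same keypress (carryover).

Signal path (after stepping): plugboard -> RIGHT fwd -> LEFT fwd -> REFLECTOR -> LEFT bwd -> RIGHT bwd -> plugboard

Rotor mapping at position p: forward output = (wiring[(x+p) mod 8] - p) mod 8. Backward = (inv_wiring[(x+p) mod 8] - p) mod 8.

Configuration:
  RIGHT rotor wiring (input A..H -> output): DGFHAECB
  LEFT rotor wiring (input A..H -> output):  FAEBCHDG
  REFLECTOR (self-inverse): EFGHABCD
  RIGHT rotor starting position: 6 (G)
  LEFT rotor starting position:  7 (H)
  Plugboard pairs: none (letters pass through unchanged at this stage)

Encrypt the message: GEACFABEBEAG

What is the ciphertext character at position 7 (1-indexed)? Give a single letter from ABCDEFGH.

Char 1 ('G'): step: R->7, L=7; G->plug->G->R->F->L->D->refl->H->L'->A->R'->E->plug->E
Char 2 ('E'): step: R->0, L->0 (L advanced); E->plug->E->R->A->L->F->refl->B->L'->D->R'->A->plug->A
Char 3 ('A'): step: R->1, L=0; A->plug->A->R->F->L->H->refl->D->L'->G->R'->C->plug->C
Char 4 ('C'): step: R->2, L=0; C->plug->C->R->G->L->D->refl->H->L'->F->R'->B->plug->B
Char 5 ('F'): step: R->3, L=0; F->plug->F->R->A->L->F->refl->B->L'->D->R'->G->plug->G
Char 6 ('A'): step: R->4, L=0; A->plug->A->R->E->L->C->refl->G->L'->H->R'->E->plug->E
Char 7 ('B'): step: R->5, L=0; B->plug->B->R->F->L->H->refl->D->L'->G->R'->D->plug->D

D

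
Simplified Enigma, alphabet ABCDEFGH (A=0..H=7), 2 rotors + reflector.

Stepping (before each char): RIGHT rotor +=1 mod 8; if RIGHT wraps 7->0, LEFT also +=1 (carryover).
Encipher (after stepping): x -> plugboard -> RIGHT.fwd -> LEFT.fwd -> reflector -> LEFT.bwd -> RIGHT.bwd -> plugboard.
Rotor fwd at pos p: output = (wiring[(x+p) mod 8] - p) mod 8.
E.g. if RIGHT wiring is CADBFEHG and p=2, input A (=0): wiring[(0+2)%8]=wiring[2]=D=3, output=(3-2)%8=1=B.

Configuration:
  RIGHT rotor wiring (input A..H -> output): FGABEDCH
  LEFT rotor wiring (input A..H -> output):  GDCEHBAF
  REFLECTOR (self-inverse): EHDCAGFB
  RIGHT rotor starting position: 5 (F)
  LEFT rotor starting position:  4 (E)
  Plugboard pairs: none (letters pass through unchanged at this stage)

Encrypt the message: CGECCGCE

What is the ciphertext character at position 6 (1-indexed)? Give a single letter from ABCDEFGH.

Char 1 ('C'): step: R->6, L=4; C->plug->C->R->H->L->A->refl->E->L'->C->R'->E->plug->E
Char 2 ('G'): step: R->7, L=4; G->plug->G->R->E->L->C->refl->D->L'->A->R'->A->plug->A
Char 3 ('E'): step: R->0, L->5 (L advanced); E->plug->E->R->E->L->G->refl->F->L'->F->R'->A->plug->A
Char 4 ('C'): step: R->1, L=5; C->plug->C->R->A->L->E->refl->A->L'->C->R'->E->plug->E
Char 5 ('C'): step: R->2, L=5; C->plug->C->R->C->L->A->refl->E->L'->A->R'->E->plug->E
Char 6 ('G'): step: R->3, L=5; G->plug->G->R->D->L->B->refl->H->L'->G->R'->A->plug->A

A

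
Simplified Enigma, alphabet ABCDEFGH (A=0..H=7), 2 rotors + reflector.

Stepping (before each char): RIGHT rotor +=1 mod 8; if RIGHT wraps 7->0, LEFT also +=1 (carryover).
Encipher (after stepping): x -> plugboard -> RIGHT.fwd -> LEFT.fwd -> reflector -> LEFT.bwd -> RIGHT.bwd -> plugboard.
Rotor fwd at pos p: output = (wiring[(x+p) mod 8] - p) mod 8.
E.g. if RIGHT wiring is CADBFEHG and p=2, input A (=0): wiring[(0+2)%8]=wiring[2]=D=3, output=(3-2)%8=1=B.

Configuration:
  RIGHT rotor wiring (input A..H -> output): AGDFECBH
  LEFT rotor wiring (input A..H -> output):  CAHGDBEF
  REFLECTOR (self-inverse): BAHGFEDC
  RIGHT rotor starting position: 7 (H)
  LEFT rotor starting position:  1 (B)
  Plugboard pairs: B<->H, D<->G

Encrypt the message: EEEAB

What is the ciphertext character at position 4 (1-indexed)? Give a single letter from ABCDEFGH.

Char 1 ('E'): step: R->0, L->2 (L advanced); E->plug->E->R->E->L->C->refl->H->L'->D->R'->C->plug->C
Char 2 ('E'): step: R->1, L=2; E->plug->E->R->B->L->E->refl->F->L'->A->R'->F->plug->F
Char 3 ('E'): step: R->2, L=2; E->plug->E->R->H->L->G->refl->D->L'->F->R'->F->plug->F
Char 4 ('A'): step: R->3, L=2; A->plug->A->R->C->L->B->refl->A->L'->G->R'->D->plug->G

G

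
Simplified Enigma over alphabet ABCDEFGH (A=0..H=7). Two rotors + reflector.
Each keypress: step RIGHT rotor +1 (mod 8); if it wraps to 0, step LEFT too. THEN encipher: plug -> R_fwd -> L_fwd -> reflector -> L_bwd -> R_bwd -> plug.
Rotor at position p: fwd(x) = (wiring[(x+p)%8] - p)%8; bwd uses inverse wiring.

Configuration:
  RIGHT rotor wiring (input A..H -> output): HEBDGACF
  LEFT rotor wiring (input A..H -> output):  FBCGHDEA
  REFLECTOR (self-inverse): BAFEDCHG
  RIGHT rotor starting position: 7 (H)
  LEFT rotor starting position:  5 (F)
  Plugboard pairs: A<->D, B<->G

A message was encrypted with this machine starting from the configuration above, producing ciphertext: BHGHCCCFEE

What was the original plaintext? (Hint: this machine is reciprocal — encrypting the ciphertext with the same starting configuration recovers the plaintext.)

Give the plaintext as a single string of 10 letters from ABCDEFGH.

Answer: FADCBAGBAC

Derivation:
Char 1 ('B'): step: R->0, L->6 (L advanced); B->plug->G->R->C->L->H->refl->G->L'->A->R'->F->plug->F
Char 2 ('H'): step: R->1, L=6; H->plug->H->R->G->L->B->refl->A->L'->F->R'->D->plug->A
Char 3 ('G'): step: R->2, L=6; G->plug->B->R->B->L->C->refl->F->L'->H->R'->A->plug->D
Char 4 ('H'): step: R->3, L=6; H->plug->H->R->G->L->B->refl->A->L'->F->R'->C->plug->C
Char 5 ('C'): step: R->4, L=6; C->plug->C->R->G->L->B->refl->A->L'->F->R'->G->plug->B
Char 6 ('C'): step: R->5, L=6; C->plug->C->R->A->L->G->refl->H->L'->C->R'->D->plug->A
Char 7 ('C'): step: R->6, L=6; C->plug->C->R->B->L->C->refl->F->L'->H->R'->B->plug->G
Char 8 ('F'): step: R->7, L=6; F->plug->F->R->H->L->F->refl->C->L'->B->R'->G->plug->B
Char 9 ('E'): step: R->0, L->7 (L advanced); E->plug->E->R->G->L->E->refl->D->L'->D->R'->D->plug->A
Char 10 ('E'): step: R->1, L=7; E->plug->E->R->H->L->F->refl->C->L'->C->R'->C->plug->C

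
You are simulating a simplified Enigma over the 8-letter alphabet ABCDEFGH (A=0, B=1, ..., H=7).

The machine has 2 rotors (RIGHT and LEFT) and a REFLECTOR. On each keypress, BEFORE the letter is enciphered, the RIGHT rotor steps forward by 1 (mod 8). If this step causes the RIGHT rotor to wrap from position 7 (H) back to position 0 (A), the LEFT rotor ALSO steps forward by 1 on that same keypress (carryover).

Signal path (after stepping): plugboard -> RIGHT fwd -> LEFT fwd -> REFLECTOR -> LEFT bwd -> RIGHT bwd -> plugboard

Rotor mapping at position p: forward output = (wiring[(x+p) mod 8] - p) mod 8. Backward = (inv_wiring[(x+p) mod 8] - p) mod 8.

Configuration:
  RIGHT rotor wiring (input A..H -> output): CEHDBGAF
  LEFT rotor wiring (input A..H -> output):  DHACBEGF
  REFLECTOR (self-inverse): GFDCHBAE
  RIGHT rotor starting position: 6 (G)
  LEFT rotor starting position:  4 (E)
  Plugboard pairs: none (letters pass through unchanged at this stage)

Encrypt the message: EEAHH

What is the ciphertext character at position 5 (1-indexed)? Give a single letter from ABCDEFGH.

Char 1 ('E'): step: R->7, L=4; E->plug->E->R->E->L->H->refl->E->L'->G->R'->A->plug->A
Char 2 ('E'): step: R->0, L->5 (L advanced); E->plug->E->R->B->L->B->refl->F->L'->G->R'->F->plug->F
Char 3 ('A'): step: R->1, L=5; A->plug->A->R->D->L->G->refl->A->L'->C->R'->C->plug->C
Char 4 ('H'): step: R->2, L=5; H->plug->H->R->C->L->A->refl->G->L'->D->R'->F->plug->F
Char 5 ('H'): step: R->3, L=5; H->plug->H->R->E->L->C->refl->D->L'->F->R'->D->plug->D

D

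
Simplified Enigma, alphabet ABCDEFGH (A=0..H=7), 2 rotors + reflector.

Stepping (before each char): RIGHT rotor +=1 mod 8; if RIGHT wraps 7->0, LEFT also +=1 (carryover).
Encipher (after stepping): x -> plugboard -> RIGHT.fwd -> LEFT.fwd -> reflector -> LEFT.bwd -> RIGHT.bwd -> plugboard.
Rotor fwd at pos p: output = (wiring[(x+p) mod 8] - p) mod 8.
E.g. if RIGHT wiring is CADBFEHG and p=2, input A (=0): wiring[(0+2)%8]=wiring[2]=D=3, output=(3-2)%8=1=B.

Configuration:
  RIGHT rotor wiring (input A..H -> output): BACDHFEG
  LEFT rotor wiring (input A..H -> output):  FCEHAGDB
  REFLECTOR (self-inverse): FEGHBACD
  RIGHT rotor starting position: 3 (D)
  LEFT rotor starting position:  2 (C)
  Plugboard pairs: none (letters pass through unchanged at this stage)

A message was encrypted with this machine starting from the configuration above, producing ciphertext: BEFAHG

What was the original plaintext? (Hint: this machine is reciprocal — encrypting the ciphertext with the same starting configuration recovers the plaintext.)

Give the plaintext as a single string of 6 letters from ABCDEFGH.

Answer: HDACCE

Derivation:
Char 1 ('B'): step: R->4, L=2; B->plug->B->R->B->L->F->refl->A->L'->H->R'->H->plug->H
Char 2 ('E'): step: R->5, L=2; E->plug->E->R->D->L->E->refl->B->L'->E->R'->D->plug->D
Char 3 ('F'): step: R->6, L=2; F->plug->F->R->F->L->H->refl->D->L'->G->R'->A->plug->A
Char 4 ('A'): step: R->7, L=2; A->plug->A->R->H->L->A->refl->F->L'->B->R'->C->plug->C
Char 5 ('H'): step: R->0, L->3 (L advanced); H->plug->H->R->G->L->H->refl->D->L'->C->R'->C->plug->C
Char 6 ('G'): step: R->1, L=3; G->plug->G->R->F->L->C->refl->G->L'->E->R'->E->plug->E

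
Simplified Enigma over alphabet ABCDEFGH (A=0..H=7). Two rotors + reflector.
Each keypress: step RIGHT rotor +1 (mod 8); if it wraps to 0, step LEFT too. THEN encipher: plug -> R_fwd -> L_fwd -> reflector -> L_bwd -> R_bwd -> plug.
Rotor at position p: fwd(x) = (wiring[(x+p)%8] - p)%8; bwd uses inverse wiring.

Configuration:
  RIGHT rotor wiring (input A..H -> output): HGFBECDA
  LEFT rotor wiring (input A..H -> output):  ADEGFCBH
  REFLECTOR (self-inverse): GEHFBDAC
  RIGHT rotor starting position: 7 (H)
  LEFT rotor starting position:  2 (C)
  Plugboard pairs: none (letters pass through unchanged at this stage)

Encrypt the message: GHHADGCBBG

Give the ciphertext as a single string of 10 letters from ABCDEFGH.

Char 1 ('G'): step: R->0, L->3 (L advanced); G->plug->G->R->D->L->G->refl->A->L'->G->R'->B->plug->B
Char 2 ('H'): step: R->1, L=3; H->plug->H->R->G->L->A->refl->G->L'->D->R'->D->plug->D
Char 3 ('H'): step: R->2, L=3; H->plug->H->R->E->L->E->refl->B->L'->H->R'->B->plug->B
Char 4 ('A'): step: R->3, L=3; A->plug->A->R->G->L->A->refl->G->L'->D->R'->G->plug->G
Char 5 ('D'): step: R->4, L=3; D->plug->D->R->E->L->E->refl->B->L'->H->R'->C->plug->C
Char 6 ('G'): step: R->5, L=3; G->plug->G->R->E->L->E->refl->B->L'->H->R'->H->plug->H
Char 7 ('C'): step: R->6, L=3; C->plug->C->R->B->L->C->refl->H->L'->C->R'->B->plug->B
Char 8 ('B'): step: R->7, L=3; B->plug->B->R->A->L->D->refl->F->L'->F->R'->F->plug->F
Char 9 ('B'): step: R->0, L->4 (L advanced); B->plug->B->R->G->L->A->refl->G->L'->B->R'->D->plug->D
Char 10 ('G'): step: R->1, L=4; G->plug->G->R->H->L->C->refl->H->L'->F->R'->A->plug->A

Answer: BDBGCHBFDA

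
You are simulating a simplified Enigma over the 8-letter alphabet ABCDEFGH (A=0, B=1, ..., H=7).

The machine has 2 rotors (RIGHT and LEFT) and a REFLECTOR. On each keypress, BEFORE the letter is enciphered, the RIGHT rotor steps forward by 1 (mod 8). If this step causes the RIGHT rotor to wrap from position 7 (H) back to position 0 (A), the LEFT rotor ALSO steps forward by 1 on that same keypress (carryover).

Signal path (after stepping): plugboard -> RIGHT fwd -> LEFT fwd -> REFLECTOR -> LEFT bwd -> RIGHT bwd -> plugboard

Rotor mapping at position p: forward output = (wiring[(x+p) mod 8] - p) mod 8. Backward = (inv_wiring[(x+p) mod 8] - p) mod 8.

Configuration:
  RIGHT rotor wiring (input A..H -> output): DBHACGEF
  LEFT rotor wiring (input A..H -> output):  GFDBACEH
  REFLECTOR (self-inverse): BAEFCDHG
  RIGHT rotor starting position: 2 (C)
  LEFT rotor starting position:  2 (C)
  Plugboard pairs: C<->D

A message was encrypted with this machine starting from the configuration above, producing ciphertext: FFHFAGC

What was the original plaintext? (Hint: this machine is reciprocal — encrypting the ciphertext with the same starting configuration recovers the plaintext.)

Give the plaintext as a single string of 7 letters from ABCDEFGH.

Answer: DEBEBFE

Derivation:
Char 1 ('F'): step: R->3, L=2; F->plug->F->R->A->L->B->refl->A->L'->D->R'->C->plug->D
Char 2 ('F'): step: R->4, L=2; F->plug->F->R->F->L->F->refl->D->L'->H->R'->E->plug->E
Char 3 ('H'): step: R->5, L=2; H->plug->H->R->F->L->F->refl->D->L'->H->R'->B->plug->B
Char 4 ('F'): step: R->6, L=2; F->plug->F->R->C->L->G->refl->H->L'->B->R'->E->plug->E
Char 5 ('A'): step: R->7, L=2; A->plug->A->R->G->L->E->refl->C->L'->E->R'->B->plug->B
Char 6 ('G'): step: R->0, L->3 (L advanced); G->plug->G->R->E->L->E->refl->C->L'->G->R'->F->plug->F
Char 7 ('C'): step: R->1, L=3; C->plug->D->R->B->L->F->refl->D->L'->F->R'->E->plug->E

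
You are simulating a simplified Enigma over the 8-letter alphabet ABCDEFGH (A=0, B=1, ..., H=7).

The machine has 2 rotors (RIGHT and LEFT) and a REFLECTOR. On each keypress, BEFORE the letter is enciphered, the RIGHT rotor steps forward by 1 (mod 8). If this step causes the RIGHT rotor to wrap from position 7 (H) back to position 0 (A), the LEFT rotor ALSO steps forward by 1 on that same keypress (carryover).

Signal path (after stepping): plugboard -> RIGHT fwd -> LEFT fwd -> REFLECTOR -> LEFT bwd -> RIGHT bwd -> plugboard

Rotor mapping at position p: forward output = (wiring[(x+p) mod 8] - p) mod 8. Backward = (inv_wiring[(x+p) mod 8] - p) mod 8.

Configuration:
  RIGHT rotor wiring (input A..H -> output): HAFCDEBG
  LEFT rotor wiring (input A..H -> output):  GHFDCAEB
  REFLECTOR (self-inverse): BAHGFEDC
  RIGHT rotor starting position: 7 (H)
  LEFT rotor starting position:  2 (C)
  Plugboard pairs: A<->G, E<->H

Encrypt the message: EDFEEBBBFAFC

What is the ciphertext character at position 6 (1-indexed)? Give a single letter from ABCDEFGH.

Char 1 ('E'): step: R->0, L->3 (L advanced); E->plug->H->R->G->L->E->refl->F->L'->C->R'->D->plug->D
Char 2 ('D'): step: R->1, L=3; D->plug->D->R->C->L->F->refl->E->L'->G->R'->H->plug->E
Char 3 ('F'): step: R->2, L=3; F->plug->F->R->E->L->G->refl->D->L'->F->R'->G->plug->A
Char 4 ('E'): step: R->3, L=3; E->plug->H->R->C->L->F->refl->E->L'->G->R'->D->plug->D
Char 5 ('E'): step: R->4, L=3; E->plug->H->R->G->L->E->refl->F->L'->C->R'->D->plug->D
Char 6 ('B'): step: R->5, L=3; B->plug->B->R->E->L->G->refl->D->L'->F->R'->G->plug->A

A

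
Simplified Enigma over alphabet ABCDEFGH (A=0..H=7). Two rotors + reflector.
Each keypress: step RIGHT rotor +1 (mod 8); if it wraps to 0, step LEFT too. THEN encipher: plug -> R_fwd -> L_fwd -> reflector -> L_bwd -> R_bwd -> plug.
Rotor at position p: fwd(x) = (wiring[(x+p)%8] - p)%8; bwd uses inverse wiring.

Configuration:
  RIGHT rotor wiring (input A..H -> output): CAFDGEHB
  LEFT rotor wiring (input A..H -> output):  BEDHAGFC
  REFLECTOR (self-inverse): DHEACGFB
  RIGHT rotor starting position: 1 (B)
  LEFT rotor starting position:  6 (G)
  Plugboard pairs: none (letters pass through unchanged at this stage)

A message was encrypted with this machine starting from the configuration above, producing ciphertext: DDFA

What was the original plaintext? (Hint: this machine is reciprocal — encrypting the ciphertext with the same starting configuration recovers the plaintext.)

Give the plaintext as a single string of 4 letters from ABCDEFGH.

Char 1 ('D'): step: R->2, L=6; D->plug->D->R->C->L->D->refl->A->L'->H->R'->F->plug->F
Char 2 ('D'): step: R->3, L=6; D->plug->D->R->E->L->F->refl->G->L'->D->R'->B->plug->B
Char 3 ('F'): step: R->4, L=6; F->plug->F->R->E->L->F->refl->G->L'->D->R'->C->plug->C
Char 4 ('A'): step: R->5, L=6; A->plug->A->R->H->L->A->refl->D->L'->C->R'->B->plug->B

Answer: FBCB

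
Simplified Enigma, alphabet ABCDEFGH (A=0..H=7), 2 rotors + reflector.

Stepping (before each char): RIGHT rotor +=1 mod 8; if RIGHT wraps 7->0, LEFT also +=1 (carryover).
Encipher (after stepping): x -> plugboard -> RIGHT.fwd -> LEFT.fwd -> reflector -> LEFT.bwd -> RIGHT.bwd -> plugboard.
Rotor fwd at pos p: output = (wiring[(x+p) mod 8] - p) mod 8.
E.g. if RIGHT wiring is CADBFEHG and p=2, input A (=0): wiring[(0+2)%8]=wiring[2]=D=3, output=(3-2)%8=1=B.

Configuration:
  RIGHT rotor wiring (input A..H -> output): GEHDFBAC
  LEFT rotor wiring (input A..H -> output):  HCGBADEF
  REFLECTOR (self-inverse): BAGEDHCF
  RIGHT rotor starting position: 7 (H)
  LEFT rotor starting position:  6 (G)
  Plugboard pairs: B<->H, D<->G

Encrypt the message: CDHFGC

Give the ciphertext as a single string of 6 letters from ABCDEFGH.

Char 1 ('C'): step: R->0, L->7 (L advanced); C->plug->C->R->H->L->F->refl->H->L'->D->R'->D->plug->G
Char 2 ('D'): step: R->1, L=7; D->plug->G->R->B->L->A->refl->B->L'->F->R'->H->plug->B
Char 3 ('H'): step: R->2, L=7; H->plug->B->R->B->L->A->refl->B->L'->F->R'->A->plug->A
Char 4 ('F'): step: R->3, L=7; F->plug->F->R->D->L->H->refl->F->L'->H->R'->E->plug->E
Char 5 ('G'): step: R->4, L=7; G->plug->D->R->G->L->E->refl->D->L'->C->R'->E->plug->E
Char 6 ('C'): step: R->5, L=7; C->plug->C->R->F->L->B->refl->A->L'->B->R'->D->plug->G

Answer: GBAEEG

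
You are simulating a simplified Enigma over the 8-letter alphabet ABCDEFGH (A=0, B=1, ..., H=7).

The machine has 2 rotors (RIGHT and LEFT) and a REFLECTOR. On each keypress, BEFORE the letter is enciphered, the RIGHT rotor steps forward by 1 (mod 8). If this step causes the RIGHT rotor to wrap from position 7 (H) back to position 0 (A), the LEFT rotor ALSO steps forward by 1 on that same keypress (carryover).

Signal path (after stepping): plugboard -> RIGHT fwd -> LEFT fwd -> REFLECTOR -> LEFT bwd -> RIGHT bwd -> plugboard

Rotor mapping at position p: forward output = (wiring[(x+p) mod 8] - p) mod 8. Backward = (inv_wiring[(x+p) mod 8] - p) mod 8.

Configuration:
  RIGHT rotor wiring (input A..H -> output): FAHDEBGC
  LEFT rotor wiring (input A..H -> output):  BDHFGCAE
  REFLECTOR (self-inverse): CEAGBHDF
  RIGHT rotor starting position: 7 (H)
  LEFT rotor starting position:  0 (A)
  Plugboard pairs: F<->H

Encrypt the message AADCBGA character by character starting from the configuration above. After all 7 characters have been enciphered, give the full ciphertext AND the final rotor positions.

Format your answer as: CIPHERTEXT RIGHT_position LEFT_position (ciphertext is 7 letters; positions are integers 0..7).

Answer: DEHBGBC 6 1

Derivation:
Char 1 ('A'): step: R->0, L->1 (L advanced); A->plug->A->R->F->L->H->refl->F->L'->D->R'->D->plug->D
Char 2 ('A'): step: R->1, L=1; A->plug->A->R->H->L->A->refl->C->L'->A->R'->E->plug->E
Char 3 ('D'): step: R->2, L=1; D->plug->D->R->H->L->A->refl->C->L'->A->R'->F->plug->H
Char 4 ('C'): step: R->3, L=1; C->plug->C->R->G->L->D->refl->G->L'->B->R'->B->plug->B
Char 5 ('B'): step: R->4, L=1; B->plug->B->R->F->L->H->refl->F->L'->D->R'->G->plug->G
Char 6 ('G'): step: R->5, L=1; G->plug->G->R->G->L->D->refl->G->L'->B->R'->B->plug->B
Char 7 ('A'): step: R->6, L=1; A->plug->A->R->A->L->C->refl->A->L'->H->R'->C->plug->C
Final: ciphertext=DEHBGBC, RIGHT=6, LEFT=1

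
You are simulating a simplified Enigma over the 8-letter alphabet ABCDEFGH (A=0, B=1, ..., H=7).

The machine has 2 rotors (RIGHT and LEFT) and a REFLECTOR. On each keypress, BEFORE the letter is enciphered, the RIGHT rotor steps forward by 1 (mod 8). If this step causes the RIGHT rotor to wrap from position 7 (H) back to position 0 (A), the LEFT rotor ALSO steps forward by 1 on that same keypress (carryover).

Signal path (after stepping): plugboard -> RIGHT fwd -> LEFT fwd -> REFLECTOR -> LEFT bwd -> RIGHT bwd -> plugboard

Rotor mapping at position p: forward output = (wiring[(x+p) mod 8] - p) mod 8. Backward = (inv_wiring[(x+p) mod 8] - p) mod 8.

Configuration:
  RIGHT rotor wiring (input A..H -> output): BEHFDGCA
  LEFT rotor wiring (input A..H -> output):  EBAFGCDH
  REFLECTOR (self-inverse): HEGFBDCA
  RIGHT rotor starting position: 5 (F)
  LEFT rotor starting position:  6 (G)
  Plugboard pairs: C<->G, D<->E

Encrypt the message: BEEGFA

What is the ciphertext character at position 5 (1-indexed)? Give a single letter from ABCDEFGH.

Char 1 ('B'): step: R->6, L=6; B->plug->B->R->C->L->G->refl->C->L'->E->R'->A->plug->A
Char 2 ('E'): step: R->7, L=6; E->plug->D->R->A->L->F->refl->D->L'->D->R'->H->plug->H
Char 3 ('E'): step: R->0, L->7 (L advanced); E->plug->D->R->F->L->H->refl->A->L'->A->R'->H->plug->H
Char 4 ('G'): step: R->1, L=7; G->plug->C->R->E->L->G->refl->C->L'->C->R'->D->plug->E
Char 5 ('F'): step: R->2, L=7; F->plug->F->R->G->L->D->refl->F->L'->B->R'->C->plug->G

G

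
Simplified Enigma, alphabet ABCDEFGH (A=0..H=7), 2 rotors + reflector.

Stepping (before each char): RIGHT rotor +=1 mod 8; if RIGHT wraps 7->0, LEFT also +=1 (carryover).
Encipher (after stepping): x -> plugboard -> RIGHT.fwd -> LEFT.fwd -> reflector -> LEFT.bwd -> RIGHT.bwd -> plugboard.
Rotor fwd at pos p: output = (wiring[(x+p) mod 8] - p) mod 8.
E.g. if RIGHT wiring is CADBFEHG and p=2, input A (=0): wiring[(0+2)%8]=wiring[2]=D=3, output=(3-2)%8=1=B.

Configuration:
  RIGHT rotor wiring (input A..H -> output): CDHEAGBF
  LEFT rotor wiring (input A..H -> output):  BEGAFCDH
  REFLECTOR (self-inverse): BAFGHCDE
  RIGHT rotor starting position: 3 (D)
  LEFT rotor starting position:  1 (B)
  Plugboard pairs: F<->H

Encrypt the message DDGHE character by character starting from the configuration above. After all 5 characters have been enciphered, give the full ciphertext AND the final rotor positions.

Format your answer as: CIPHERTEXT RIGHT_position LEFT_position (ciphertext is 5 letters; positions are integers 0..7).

Char 1 ('D'): step: R->4, L=1; D->plug->D->R->B->L->F->refl->C->L'->F->R'->C->plug->C
Char 2 ('D'): step: R->5, L=1; D->plug->D->R->F->L->C->refl->F->L'->B->R'->A->plug->A
Char 3 ('G'): step: R->6, L=1; G->plug->G->R->C->L->H->refl->E->L'->D->R'->A->plug->A
Char 4 ('H'): step: R->7, L=1; H->plug->F->R->B->L->F->refl->C->L'->F->R'->E->plug->E
Char 5 ('E'): step: R->0, L->2 (L advanced); E->plug->E->R->A->L->E->refl->H->L'->G->R'->F->plug->H
Final: ciphertext=CAAEH, RIGHT=0, LEFT=2

Answer: CAAEH 0 2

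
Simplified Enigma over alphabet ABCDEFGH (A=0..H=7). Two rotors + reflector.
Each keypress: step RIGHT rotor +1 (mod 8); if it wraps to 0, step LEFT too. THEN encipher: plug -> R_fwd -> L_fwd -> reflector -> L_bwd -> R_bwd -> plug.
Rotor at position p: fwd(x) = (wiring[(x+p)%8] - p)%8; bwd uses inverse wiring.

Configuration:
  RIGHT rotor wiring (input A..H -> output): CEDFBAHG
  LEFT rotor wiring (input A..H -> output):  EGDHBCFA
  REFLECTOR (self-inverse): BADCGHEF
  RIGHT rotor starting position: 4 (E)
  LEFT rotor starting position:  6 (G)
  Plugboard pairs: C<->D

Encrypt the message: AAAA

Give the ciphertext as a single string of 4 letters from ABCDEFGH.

Answer: CCFE

Derivation:
Char 1 ('A'): step: R->5, L=6; A->plug->A->R->D->L->A->refl->B->L'->F->R'->D->plug->C
Char 2 ('A'): step: R->6, L=6; A->plug->A->R->B->L->C->refl->D->L'->G->R'->D->plug->C
Char 3 ('A'): step: R->7, L=6; A->plug->A->R->H->L->E->refl->G->L'->C->R'->F->plug->F
Char 4 ('A'): step: R->0, L->7 (L advanced); A->plug->A->R->C->L->H->refl->F->L'->B->R'->E->plug->E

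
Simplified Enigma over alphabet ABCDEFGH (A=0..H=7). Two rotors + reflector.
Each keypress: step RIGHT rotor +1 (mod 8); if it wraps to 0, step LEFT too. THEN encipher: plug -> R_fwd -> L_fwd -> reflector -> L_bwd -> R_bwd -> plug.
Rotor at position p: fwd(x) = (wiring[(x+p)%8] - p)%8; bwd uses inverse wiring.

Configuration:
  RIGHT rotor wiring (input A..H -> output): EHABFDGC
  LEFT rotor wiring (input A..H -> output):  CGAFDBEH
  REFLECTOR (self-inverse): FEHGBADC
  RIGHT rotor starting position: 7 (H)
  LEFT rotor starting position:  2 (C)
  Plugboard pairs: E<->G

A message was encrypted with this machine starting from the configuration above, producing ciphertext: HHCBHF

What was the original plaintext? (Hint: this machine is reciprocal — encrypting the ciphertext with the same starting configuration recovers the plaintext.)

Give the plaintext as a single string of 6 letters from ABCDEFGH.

Char 1 ('H'): step: R->0, L->3 (L advanced); H->plug->H->R->C->L->G->refl->D->L'->G->R'->G->plug->E
Char 2 ('H'): step: R->1, L=3; H->plug->H->R->D->L->B->refl->E->L'->E->R'->D->plug->D
Char 3 ('C'): step: R->2, L=3; C->plug->C->R->D->L->B->refl->E->L'->E->R'->E->plug->G
Char 4 ('B'): step: R->3, L=3; B->plug->B->R->C->L->G->refl->D->L'->G->R'->A->plug->A
Char 5 ('H'): step: R->4, L=3; H->plug->H->R->F->L->H->refl->C->L'->A->R'->E->plug->G
Char 6 ('F'): step: R->5, L=3; F->plug->F->R->D->L->B->refl->E->L'->E->R'->G->plug->E

Answer: EDGAGE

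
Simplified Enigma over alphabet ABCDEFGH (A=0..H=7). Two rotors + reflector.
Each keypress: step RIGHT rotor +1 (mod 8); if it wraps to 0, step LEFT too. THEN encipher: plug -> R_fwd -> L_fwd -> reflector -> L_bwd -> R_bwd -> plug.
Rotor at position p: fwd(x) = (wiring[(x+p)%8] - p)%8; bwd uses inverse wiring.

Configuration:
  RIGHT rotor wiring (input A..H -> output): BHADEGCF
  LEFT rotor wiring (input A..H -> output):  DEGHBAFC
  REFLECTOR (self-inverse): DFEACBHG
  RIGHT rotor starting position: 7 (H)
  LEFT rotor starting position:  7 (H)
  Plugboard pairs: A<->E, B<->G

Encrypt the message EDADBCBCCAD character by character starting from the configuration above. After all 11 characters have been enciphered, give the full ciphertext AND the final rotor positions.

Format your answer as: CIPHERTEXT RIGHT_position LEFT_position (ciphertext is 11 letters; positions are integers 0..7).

Char 1 ('E'): step: R->0, L->0 (L advanced); E->plug->A->R->B->L->E->refl->C->L'->H->R'->B->plug->G
Char 2 ('D'): step: R->1, L=0; D->plug->D->R->D->L->H->refl->G->L'->C->R'->C->plug->C
Char 3 ('A'): step: R->2, L=0; A->plug->E->R->A->L->D->refl->A->L'->F->R'->H->plug->H
Char 4 ('D'): step: R->3, L=0; D->plug->D->R->H->L->C->refl->E->L'->B->R'->B->plug->G
Char 5 ('B'): step: R->4, L=0; B->plug->G->R->E->L->B->refl->F->L'->G->R'->C->plug->C
Char 6 ('C'): step: R->5, L=0; C->plug->C->R->A->L->D->refl->A->L'->F->R'->B->plug->G
Char 7 ('B'): step: R->6, L=0; B->plug->G->R->G->L->F->refl->B->L'->E->R'->A->plug->E
Char 8 ('C'): step: R->7, L=0; C->plug->C->R->A->L->D->refl->A->L'->F->R'->F->plug->F
Char 9 ('C'): step: R->0, L->1 (L advanced); C->plug->C->R->A->L->D->refl->A->L'->D->R'->D->plug->D
Char 10 ('A'): step: R->1, L=1; A->plug->E->R->F->L->E->refl->C->L'->H->R'->B->plug->G
Char 11 ('D'): step: R->2, L=1; D->plug->D->R->E->L->H->refl->G->L'->C->R'->C->plug->C
Final: ciphertext=GCHGCGEFDGC, RIGHT=2, LEFT=1

Answer: GCHGCGEFDGC 2 1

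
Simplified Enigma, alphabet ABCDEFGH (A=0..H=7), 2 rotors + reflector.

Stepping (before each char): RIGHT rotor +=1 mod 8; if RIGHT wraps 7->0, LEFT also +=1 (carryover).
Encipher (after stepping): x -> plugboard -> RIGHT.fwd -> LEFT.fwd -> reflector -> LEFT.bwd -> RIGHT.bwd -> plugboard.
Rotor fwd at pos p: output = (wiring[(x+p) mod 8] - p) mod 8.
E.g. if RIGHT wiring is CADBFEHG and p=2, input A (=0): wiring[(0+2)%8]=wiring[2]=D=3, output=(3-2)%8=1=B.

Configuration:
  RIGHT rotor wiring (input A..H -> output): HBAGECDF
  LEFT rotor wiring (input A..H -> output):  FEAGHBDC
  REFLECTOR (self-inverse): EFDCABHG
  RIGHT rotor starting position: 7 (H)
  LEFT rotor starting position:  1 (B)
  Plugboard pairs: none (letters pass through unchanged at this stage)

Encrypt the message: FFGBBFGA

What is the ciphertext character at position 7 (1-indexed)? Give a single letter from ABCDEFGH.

Char 1 ('F'): step: R->0, L->2 (L advanced); F->plug->F->R->C->L->F->refl->B->L'->E->R'->E->plug->E
Char 2 ('F'): step: R->1, L=2; F->plug->F->R->C->L->F->refl->B->L'->E->R'->G->plug->G
Char 3 ('G'): step: R->2, L=2; G->plug->G->R->F->L->A->refl->E->L'->B->R'->E->plug->E
Char 4 ('B'): step: R->3, L=2; B->plug->B->R->B->L->E->refl->A->L'->F->R'->H->plug->H
Char 5 ('B'): step: R->4, L=2; B->plug->B->R->G->L->D->refl->C->L'->H->R'->C->plug->C
Char 6 ('F'): step: R->5, L=2; F->plug->F->R->D->L->H->refl->G->L'->A->R'->C->plug->C
Char 7 ('G'): step: R->6, L=2; G->plug->G->R->G->L->D->refl->C->L'->H->R'->B->plug->B

B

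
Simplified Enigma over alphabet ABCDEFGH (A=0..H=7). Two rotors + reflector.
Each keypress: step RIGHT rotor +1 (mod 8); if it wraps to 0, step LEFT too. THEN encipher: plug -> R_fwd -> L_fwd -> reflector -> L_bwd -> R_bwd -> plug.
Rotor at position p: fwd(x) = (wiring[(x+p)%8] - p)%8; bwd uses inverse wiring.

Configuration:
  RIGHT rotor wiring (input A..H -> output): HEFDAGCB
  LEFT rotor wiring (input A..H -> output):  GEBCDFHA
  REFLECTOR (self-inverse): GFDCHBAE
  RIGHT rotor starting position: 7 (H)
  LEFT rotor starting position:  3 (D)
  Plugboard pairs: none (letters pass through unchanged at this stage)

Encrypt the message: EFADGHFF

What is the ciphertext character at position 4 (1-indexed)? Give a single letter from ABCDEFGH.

Char 1 ('E'): step: R->0, L->4 (L advanced); E->plug->E->R->A->L->H->refl->E->L'->D->R'->D->plug->D
Char 2 ('F'): step: R->1, L=4; F->plug->F->R->B->L->B->refl->F->L'->G->R'->H->plug->H
Char 3 ('A'): step: R->2, L=4; A->plug->A->R->D->L->E->refl->H->L'->A->R'->E->plug->E
Char 4 ('D'): step: R->3, L=4; D->plug->D->R->H->L->G->refl->A->L'->F->R'->B->plug->B

B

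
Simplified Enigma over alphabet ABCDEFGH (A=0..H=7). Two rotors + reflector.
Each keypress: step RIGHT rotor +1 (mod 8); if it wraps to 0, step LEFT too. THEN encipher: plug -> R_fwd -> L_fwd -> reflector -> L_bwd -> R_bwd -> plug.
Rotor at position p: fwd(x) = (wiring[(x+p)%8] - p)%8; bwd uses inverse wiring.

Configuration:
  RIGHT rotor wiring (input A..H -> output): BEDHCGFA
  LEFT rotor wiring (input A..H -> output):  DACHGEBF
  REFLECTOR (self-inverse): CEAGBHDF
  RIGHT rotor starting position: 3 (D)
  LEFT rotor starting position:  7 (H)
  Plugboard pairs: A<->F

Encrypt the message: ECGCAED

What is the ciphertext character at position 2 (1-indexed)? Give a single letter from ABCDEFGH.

Char 1 ('E'): step: R->4, L=7; E->plug->E->R->F->L->H->refl->F->L'->G->R'->A->plug->F
Char 2 ('C'): step: R->5, L=7; C->plug->C->R->D->L->D->refl->G->L'->A->R'->B->plug->B

B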